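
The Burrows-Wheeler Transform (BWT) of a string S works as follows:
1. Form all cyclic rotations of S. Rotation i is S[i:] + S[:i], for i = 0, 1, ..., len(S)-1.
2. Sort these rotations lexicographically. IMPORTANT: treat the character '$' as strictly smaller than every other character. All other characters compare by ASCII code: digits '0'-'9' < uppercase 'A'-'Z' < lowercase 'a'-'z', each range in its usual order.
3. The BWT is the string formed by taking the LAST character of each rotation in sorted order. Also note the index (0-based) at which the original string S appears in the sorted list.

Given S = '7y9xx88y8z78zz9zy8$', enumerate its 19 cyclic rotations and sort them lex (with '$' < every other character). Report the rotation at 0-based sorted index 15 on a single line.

Answer: z78zz9zy8$7y9xx88y8

Derivation:
All 19 rotations (rotation i = S[i:]+S[:i]):
  rot[0] = 7y9xx88y8z78zz9zy8$
  rot[1] = y9xx88y8z78zz9zy8$7
  rot[2] = 9xx88y8z78zz9zy8$7y
  rot[3] = xx88y8z78zz9zy8$7y9
  rot[4] = x88y8z78zz9zy8$7y9x
  rot[5] = 88y8z78zz9zy8$7y9xx
  rot[6] = 8y8z78zz9zy8$7y9xx8
  rot[7] = y8z78zz9zy8$7y9xx88
  rot[8] = 8z78zz9zy8$7y9xx88y
  rot[9] = z78zz9zy8$7y9xx88y8
  rot[10] = 78zz9zy8$7y9xx88y8z
  rot[11] = 8zz9zy8$7y9xx88y8z7
  rot[12] = zz9zy8$7y9xx88y8z78
  rot[13] = z9zy8$7y9xx88y8z78z
  rot[14] = 9zy8$7y9xx88y8z78zz
  rot[15] = zy8$7y9xx88y8z78zz9
  rot[16] = y8$7y9xx88y8z78zz9z
  rot[17] = 8$7y9xx88y8z78zz9zy
  rot[18] = $7y9xx88y8z78zz9zy8
Sorted (with $ < everything):
  sorted[0] = $7y9xx88y8z78zz9zy8
  sorted[1] = 78zz9zy8$7y9xx88y8z
  sorted[2] = 7y9xx88y8z78zz9zy8$
  sorted[3] = 8$7y9xx88y8z78zz9zy
  sorted[4] = 88y8z78zz9zy8$7y9xx
  sorted[5] = 8y8z78zz9zy8$7y9xx8
  sorted[6] = 8z78zz9zy8$7y9xx88y
  sorted[7] = 8zz9zy8$7y9xx88y8z7
  sorted[8] = 9xx88y8z78zz9zy8$7y
  sorted[9] = 9zy8$7y9xx88y8z78zz
  sorted[10] = x88y8z78zz9zy8$7y9x
  sorted[11] = xx88y8z78zz9zy8$7y9
  sorted[12] = y8$7y9xx88y8z78zz9z
  sorted[13] = y8z78zz9zy8$7y9xx88
  sorted[14] = y9xx88y8z78zz9zy8$7
  sorted[15] = z78zz9zy8$7y9xx88y8
  sorted[16] = z9zy8$7y9xx88y8z78z
  sorted[17] = zy8$7y9xx88y8z78zz9
  sorted[18] = zz9zy8$7y9xx88y8z78
sorted[15] = z78zz9zy8$7y9xx88y8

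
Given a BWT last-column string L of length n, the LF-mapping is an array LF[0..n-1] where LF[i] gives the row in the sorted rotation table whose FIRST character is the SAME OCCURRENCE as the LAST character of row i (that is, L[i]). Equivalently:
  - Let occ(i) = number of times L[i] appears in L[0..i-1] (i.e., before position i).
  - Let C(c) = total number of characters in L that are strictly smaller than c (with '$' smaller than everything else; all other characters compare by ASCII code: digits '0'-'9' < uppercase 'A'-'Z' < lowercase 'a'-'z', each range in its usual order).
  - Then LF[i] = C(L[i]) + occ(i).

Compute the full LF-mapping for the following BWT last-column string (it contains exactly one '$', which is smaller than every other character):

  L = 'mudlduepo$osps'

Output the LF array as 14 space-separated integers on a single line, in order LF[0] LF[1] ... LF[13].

Char counts: '$':1, 'd':2, 'e':1, 'l':1, 'm':1, 'o':2, 'p':2, 's':2, 'u':2
C (first-col start): C('$')=0, C('d')=1, C('e')=3, C('l')=4, C('m')=5, C('o')=6, C('p')=8, C('s')=10, C('u')=12
L[0]='m': occ=0, LF[0]=C('m')+0=5+0=5
L[1]='u': occ=0, LF[1]=C('u')+0=12+0=12
L[2]='d': occ=0, LF[2]=C('d')+0=1+0=1
L[3]='l': occ=0, LF[3]=C('l')+0=4+0=4
L[4]='d': occ=1, LF[4]=C('d')+1=1+1=2
L[5]='u': occ=1, LF[5]=C('u')+1=12+1=13
L[6]='e': occ=0, LF[6]=C('e')+0=3+0=3
L[7]='p': occ=0, LF[7]=C('p')+0=8+0=8
L[8]='o': occ=0, LF[8]=C('o')+0=6+0=6
L[9]='$': occ=0, LF[9]=C('$')+0=0+0=0
L[10]='o': occ=1, LF[10]=C('o')+1=6+1=7
L[11]='s': occ=0, LF[11]=C('s')+0=10+0=10
L[12]='p': occ=1, LF[12]=C('p')+1=8+1=9
L[13]='s': occ=1, LF[13]=C('s')+1=10+1=11

Answer: 5 12 1 4 2 13 3 8 6 0 7 10 9 11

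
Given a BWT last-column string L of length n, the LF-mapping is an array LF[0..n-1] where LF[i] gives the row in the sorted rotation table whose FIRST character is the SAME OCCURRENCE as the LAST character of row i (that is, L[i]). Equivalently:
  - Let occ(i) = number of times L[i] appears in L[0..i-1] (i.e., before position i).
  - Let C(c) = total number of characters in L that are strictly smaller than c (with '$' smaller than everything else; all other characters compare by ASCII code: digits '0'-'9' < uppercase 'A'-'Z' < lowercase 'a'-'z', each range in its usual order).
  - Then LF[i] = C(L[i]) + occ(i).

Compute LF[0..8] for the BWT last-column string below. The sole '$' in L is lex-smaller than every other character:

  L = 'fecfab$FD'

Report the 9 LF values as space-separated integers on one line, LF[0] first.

Answer: 7 6 5 8 3 4 0 2 1

Derivation:
Char counts: '$':1, 'D':1, 'F':1, 'a':1, 'b':1, 'c':1, 'e':1, 'f':2
C (first-col start): C('$')=0, C('D')=1, C('F')=2, C('a')=3, C('b')=4, C('c')=5, C('e')=6, C('f')=7
L[0]='f': occ=0, LF[0]=C('f')+0=7+0=7
L[1]='e': occ=0, LF[1]=C('e')+0=6+0=6
L[2]='c': occ=0, LF[2]=C('c')+0=5+0=5
L[3]='f': occ=1, LF[3]=C('f')+1=7+1=8
L[4]='a': occ=0, LF[4]=C('a')+0=3+0=3
L[5]='b': occ=0, LF[5]=C('b')+0=4+0=4
L[6]='$': occ=0, LF[6]=C('$')+0=0+0=0
L[7]='F': occ=0, LF[7]=C('F')+0=2+0=2
L[8]='D': occ=0, LF[8]=C('D')+0=1+0=1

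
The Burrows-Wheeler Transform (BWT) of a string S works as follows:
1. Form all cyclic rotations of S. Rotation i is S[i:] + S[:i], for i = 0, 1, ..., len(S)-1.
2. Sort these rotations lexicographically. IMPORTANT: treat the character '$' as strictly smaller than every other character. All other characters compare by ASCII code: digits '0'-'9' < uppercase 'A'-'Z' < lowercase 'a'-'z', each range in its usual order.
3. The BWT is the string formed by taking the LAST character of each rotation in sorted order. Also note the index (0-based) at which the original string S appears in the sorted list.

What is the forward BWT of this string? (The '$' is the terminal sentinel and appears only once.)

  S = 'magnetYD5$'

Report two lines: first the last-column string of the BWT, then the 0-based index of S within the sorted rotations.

Answer: 5DYtmna$ge
7

Derivation:
All 10 rotations (rotation i = S[i:]+S[:i]):
  rot[0] = magnetYD5$
  rot[1] = agnetYD5$m
  rot[2] = gnetYD5$ma
  rot[3] = netYD5$mag
  rot[4] = etYD5$magn
  rot[5] = tYD5$magne
  rot[6] = YD5$magnet
  rot[7] = D5$magnetY
  rot[8] = 5$magnetYD
  rot[9] = $magnetYD5
Sorted (with $ < everything):
  sorted[0] = $magnetYD5  (last char: '5')
  sorted[1] = 5$magnetYD  (last char: 'D')
  sorted[2] = D5$magnetY  (last char: 'Y')
  sorted[3] = YD5$magnet  (last char: 't')
  sorted[4] = agnetYD5$m  (last char: 'm')
  sorted[5] = etYD5$magn  (last char: 'n')
  sorted[6] = gnetYD5$ma  (last char: 'a')
  sorted[7] = magnetYD5$  (last char: '$')
  sorted[8] = netYD5$mag  (last char: 'g')
  sorted[9] = tYD5$magne  (last char: 'e')
Last column: 5DYtmna$ge
Original string S is at sorted index 7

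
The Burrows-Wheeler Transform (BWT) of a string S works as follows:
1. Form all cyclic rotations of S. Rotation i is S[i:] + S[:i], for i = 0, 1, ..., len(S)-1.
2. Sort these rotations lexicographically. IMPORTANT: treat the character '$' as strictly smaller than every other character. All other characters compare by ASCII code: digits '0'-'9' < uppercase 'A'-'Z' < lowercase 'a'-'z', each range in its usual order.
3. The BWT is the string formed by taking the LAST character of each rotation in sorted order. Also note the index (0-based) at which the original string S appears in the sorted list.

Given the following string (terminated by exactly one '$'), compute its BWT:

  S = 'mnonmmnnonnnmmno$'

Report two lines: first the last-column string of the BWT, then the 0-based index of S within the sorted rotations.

Answer: onnmm$onnommmnnnn
5

Derivation:
All 17 rotations (rotation i = S[i:]+S[:i]):
  rot[0] = mnonmmnnonnnmmno$
  rot[1] = nonmmnnonnnmmno$m
  rot[2] = onmmnnonnnmmno$mn
  rot[3] = nmmnnonnnmmno$mno
  rot[4] = mmnnonnnmmno$mnon
  rot[5] = mnnonnnmmno$mnonm
  rot[6] = nnonnnmmno$mnonmm
  rot[7] = nonnnmmno$mnonmmn
  rot[8] = onnnmmno$mnonmmnn
  rot[9] = nnnmmno$mnonmmnno
  rot[10] = nnmmno$mnonmmnnon
  rot[11] = nmmno$mnonmmnnonn
  rot[12] = mmno$mnonmmnnonnn
  rot[13] = mno$mnonmmnnonnnm
  rot[14] = no$mnonmmnnonnnmm
  rot[15] = o$mnonmmnnonnnmmn
  rot[16] = $mnonmmnnonnnmmno
Sorted (with $ < everything):
  sorted[0] = $mnonmmnnonnnmmno  (last char: 'o')
  sorted[1] = mmnnonnnmmno$mnon  (last char: 'n')
  sorted[2] = mmno$mnonmmnnonnn  (last char: 'n')
  sorted[3] = mnnonnnmmno$mnonm  (last char: 'm')
  sorted[4] = mno$mnonmmnnonnnm  (last char: 'm')
  sorted[5] = mnonmmnnonnnmmno$  (last char: '$')
  sorted[6] = nmmnnonnnmmno$mno  (last char: 'o')
  sorted[7] = nmmno$mnonmmnnonn  (last char: 'n')
  sorted[8] = nnmmno$mnonmmnnon  (last char: 'n')
  sorted[9] = nnnmmno$mnonmmnno  (last char: 'o')
  sorted[10] = nnonnnmmno$mnonmm  (last char: 'm')
  sorted[11] = no$mnonmmnnonnnmm  (last char: 'm')
  sorted[12] = nonmmnnonnnmmno$m  (last char: 'm')
  sorted[13] = nonnnmmno$mnonmmn  (last char: 'n')
  sorted[14] = o$mnonmmnnonnnmmn  (last char: 'n')
  sorted[15] = onmmnnonnnmmno$mn  (last char: 'n')
  sorted[16] = onnnmmno$mnonmmnn  (last char: 'n')
Last column: onnmm$onnommmnnnn
Original string S is at sorted index 5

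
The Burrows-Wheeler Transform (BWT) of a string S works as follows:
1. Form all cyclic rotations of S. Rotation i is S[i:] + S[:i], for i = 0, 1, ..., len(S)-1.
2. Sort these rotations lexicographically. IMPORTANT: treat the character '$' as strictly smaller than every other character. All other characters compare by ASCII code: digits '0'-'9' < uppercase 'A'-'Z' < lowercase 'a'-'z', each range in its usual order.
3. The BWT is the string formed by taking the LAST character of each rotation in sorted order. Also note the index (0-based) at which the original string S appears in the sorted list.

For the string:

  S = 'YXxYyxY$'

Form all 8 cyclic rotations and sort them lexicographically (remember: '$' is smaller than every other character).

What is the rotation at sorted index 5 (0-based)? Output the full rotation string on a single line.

Answer: xY$YXxYy

Derivation:
All 8 rotations (rotation i = S[i:]+S[:i]):
  rot[0] = YXxYyxY$
  rot[1] = XxYyxY$Y
  rot[2] = xYyxY$YX
  rot[3] = YyxY$YXx
  rot[4] = yxY$YXxY
  rot[5] = xY$YXxYy
  rot[6] = Y$YXxYyx
  rot[7] = $YXxYyxY
Sorted (with $ < everything):
  sorted[0] = $YXxYyxY
  sorted[1] = XxYyxY$Y
  sorted[2] = Y$YXxYyx
  sorted[3] = YXxYyxY$
  sorted[4] = YyxY$YXx
  sorted[5] = xY$YXxYy
  sorted[6] = xYyxY$YX
  sorted[7] = yxY$YXxY
sorted[5] = xY$YXxYy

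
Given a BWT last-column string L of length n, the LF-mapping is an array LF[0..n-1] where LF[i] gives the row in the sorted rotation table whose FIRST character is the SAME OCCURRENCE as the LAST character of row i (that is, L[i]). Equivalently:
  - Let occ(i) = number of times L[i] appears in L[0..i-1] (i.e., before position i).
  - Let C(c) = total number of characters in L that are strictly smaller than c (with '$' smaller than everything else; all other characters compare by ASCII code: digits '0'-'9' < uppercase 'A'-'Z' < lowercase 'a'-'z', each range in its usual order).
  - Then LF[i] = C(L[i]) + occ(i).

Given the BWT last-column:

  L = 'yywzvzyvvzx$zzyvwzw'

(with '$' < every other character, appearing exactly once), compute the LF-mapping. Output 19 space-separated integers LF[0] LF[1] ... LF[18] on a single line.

Char counts: '$':1, 'v':4, 'w':3, 'x':1, 'y':4, 'z':6
C (first-col start): C('$')=0, C('v')=1, C('w')=5, C('x')=8, C('y')=9, C('z')=13
L[0]='y': occ=0, LF[0]=C('y')+0=9+0=9
L[1]='y': occ=1, LF[1]=C('y')+1=9+1=10
L[2]='w': occ=0, LF[2]=C('w')+0=5+0=5
L[3]='z': occ=0, LF[3]=C('z')+0=13+0=13
L[4]='v': occ=0, LF[4]=C('v')+0=1+0=1
L[5]='z': occ=1, LF[5]=C('z')+1=13+1=14
L[6]='y': occ=2, LF[6]=C('y')+2=9+2=11
L[7]='v': occ=1, LF[7]=C('v')+1=1+1=2
L[8]='v': occ=2, LF[8]=C('v')+2=1+2=3
L[9]='z': occ=2, LF[9]=C('z')+2=13+2=15
L[10]='x': occ=0, LF[10]=C('x')+0=8+0=8
L[11]='$': occ=0, LF[11]=C('$')+0=0+0=0
L[12]='z': occ=3, LF[12]=C('z')+3=13+3=16
L[13]='z': occ=4, LF[13]=C('z')+4=13+4=17
L[14]='y': occ=3, LF[14]=C('y')+3=9+3=12
L[15]='v': occ=3, LF[15]=C('v')+3=1+3=4
L[16]='w': occ=1, LF[16]=C('w')+1=5+1=6
L[17]='z': occ=5, LF[17]=C('z')+5=13+5=18
L[18]='w': occ=2, LF[18]=C('w')+2=5+2=7

Answer: 9 10 5 13 1 14 11 2 3 15 8 0 16 17 12 4 6 18 7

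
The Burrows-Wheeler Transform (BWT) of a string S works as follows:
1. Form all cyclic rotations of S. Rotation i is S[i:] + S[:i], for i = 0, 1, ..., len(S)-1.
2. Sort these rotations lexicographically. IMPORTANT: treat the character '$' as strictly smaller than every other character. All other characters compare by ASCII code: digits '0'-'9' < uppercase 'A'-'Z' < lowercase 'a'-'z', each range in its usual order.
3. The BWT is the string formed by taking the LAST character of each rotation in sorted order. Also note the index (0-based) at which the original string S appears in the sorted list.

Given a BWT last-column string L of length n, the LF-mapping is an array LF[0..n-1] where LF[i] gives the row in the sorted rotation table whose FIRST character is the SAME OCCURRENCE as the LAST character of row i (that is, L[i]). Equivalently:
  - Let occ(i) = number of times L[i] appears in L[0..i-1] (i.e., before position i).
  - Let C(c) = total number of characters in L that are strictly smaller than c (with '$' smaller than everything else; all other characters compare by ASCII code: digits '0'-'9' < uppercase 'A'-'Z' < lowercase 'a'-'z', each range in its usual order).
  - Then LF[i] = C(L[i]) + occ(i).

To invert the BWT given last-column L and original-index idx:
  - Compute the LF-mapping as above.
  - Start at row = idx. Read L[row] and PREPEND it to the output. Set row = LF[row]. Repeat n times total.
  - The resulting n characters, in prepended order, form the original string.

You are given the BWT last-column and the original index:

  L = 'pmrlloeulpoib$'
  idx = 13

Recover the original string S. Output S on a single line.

LF mapping: 10 7 12 4 5 8 2 13 6 11 9 3 1 0
Walk LF starting at row 13, prepending L[row]:
  step 1: row=13, L[13]='$', prepend. Next row=LF[13]=0
  step 2: row=0, L[0]='p', prepend. Next row=LF[0]=10
  step 3: row=10, L[10]='o', prepend. Next row=LF[10]=9
  step 4: row=9, L[9]='p', prepend. Next row=LF[9]=11
  step 5: row=11, L[11]='i', prepend. Next row=LF[11]=3
  step 6: row=3, L[3]='l', prepend. Next row=LF[3]=4
  step 7: row=4, L[4]='l', prepend. Next row=LF[4]=5
  step 8: row=5, L[5]='o', prepend. Next row=LF[5]=8
  step 9: row=8, L[8]='l', prepend. Next row=LF[8]=6
  step 10: row=6, L[6]='e', prepend. Next row=LF[6]=2
  step 11: row=2, L[2]='r', prepend. Next row=LF[2]=12
  step 12: row=12, L[12]='b', prepend. Next row=LF[12]=1
  step 13: row=1, L[1]='m', prepend. Next row=LF[1]=7
  step 14: row=7, L[7]='u', prepend. Next row=LF[7]=13
Reversed output: umbrelollipop$

Answer: umbrelollipop$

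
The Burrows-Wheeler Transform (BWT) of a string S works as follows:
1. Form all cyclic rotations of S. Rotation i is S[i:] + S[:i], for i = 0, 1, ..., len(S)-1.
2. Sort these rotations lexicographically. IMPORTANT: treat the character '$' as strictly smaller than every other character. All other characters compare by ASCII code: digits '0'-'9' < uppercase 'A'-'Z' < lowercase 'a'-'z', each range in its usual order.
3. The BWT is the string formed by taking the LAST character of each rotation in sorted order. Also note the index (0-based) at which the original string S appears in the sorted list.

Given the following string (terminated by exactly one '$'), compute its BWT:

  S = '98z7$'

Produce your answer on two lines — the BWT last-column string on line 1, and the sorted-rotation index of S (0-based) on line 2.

Answer: 7z9$8
3

Derivation:
All 5 rotations (rotation i = S[i:]+S[:i]):
  rot[0] = 98z7$
  rot[1] = 8z7$9
  rot[2] = z7$98
  rot[3] = 7$98z
  rot[4] = $98z7
Sorted (with $ < everything):
  sorted[0] = $98z7  (last char: '7')
  sorted[1] = 7$98z  (last char: 'z')
  sorted[2] = 8z7$9  (last char: '9')
  sorted[3] = 98z7$  (last char: '$')
  sorted[4] = z7$98  (last char: '8')
Last column: 7z9$8
Original string S is at sorted index 3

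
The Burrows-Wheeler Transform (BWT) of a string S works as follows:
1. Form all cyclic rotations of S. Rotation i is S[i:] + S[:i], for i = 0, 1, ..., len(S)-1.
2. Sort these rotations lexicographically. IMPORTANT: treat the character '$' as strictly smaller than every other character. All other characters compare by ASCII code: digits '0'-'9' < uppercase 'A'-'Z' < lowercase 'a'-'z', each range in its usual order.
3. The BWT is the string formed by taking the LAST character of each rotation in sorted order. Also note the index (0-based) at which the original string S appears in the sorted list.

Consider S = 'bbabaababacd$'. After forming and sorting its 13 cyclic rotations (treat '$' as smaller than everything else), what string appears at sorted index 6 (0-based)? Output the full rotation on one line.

Answer: baababacd$bba

Derivation:
All 13 rotations (rotation i = S[i:]+S[:i]):
  rot[0] = bbabaababacd$
  rot[1] = babaababacd$b
  rot[2] = abaababacd$bb
  rot[3] = baababacd$bba
  rot[4] = aababacd$bbab
  rot[5] = ababacd$bbaba
  rot[6] = babacd$bbabaa
  rot[7] = abacd$bbabaab
  rot[8] = bacd$bbabaaba
  rot[9] = acd$bbabaabab
  rot[10] = cd$bbabaababa
  rot[11] = d$bbabaababac
  rot[12] = $bbabaababacd
Sorted (with $ < everything):
  sorted[0] = $bbabaababacd
  sorted[1] = aababacd$bbab
  sorted[2] = abaababacd$bb
  sorted[3] = ababacd$bbaba
  sorted[4] = abacd$bbabaab
  sorted[5] = acd$bbabaabab
  sorted[6] = baababacd$bba
  sorted[7] = babaababacd$b
  sorted[8] = babacd$bbabaa
  sorted[9] = bacd$bbabaaba
  sorted[10] = bbabaababacd$
  sorted[11] = cd$bbabaababa
  sorted[12] = d$bbabaababac
sorted[6] = baababacd$bba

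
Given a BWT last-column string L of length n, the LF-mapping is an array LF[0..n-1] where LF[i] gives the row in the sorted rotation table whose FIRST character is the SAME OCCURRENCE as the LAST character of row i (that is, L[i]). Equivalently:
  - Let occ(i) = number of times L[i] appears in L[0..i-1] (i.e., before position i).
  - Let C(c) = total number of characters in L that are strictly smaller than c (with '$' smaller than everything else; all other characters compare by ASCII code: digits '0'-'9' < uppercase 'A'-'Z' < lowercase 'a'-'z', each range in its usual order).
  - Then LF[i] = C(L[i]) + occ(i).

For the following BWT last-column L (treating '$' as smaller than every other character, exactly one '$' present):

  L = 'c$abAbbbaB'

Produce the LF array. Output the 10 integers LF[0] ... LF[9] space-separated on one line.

Char counts: '$':1, 'A':1, 'B':1, 'a':2, 'b':4, 'c':1
C (first-col start): C('$')=0, C('A')=1, C('B')=2, C('a')=3, C('b')=5, C('c')=9
L[0]='c': occ=0, LF[0]=C('c')+0=9+0=9
L[1]='$': occ=0, LF[1]=C('$')+0=0+0=0
L[2]='a': occ=0, LF[2]=C('a')+0=3+0=3
L[3]='b': occ=0, LF[3]=C('b')+0=5+0=5
L[4]='A': occ=0, LF[4]=C('A')+0=1+0=1
L[5]='b': occ=1, LF[5]=C('b')+1=5+1=6
L[6]='b': occ=2, LF[6]=C('b')+2=5+2=7
L[7]='b': occ=3, LF[7]=C('b')+3=5+3=8
L[8]='a': occ=1, LF[8]=C('a')+1=3+1=4
L[9]='B': occ=0, LF[9]=C('B')+0=2+0=2

Answer: 9 0 3 5 1 6 7 8 4 2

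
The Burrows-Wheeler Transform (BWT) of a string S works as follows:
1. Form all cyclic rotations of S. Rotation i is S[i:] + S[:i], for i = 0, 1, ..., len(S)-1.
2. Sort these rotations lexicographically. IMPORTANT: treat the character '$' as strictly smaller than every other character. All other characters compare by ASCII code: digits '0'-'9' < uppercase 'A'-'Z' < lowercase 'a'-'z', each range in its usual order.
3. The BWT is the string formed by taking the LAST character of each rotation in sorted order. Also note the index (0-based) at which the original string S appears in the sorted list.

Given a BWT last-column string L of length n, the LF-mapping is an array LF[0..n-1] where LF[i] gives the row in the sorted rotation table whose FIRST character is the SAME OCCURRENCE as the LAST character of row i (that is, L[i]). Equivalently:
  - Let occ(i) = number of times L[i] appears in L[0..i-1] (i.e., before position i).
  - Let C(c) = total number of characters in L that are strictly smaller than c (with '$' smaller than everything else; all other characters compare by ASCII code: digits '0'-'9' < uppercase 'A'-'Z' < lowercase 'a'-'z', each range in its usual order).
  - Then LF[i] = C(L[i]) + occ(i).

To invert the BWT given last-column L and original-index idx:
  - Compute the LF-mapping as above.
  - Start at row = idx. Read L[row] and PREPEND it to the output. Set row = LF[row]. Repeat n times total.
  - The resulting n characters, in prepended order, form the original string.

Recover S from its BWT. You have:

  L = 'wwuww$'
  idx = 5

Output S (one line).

LF mapping: 2 3 1 4 5 0
Walk LF starting at row 5, prepending L[row]:
  step 1: row=5, L[5]='$', prepend. Next row=LF[5]=0
  step 2: row=0, L[0]='w', prepend. Next row=LF[0]=2
  step 3: row=2, L[2]='u', prepend. Next row=LF[2]=1
  step 4: row=1, L[1]='w', prepend. Next row=LF[1]=3
  step 5: row=3, L[3]='w', prepend. Next row=LF[3]=4
  step 6: row=4, L[4]='w', prepend. Next row=LF[4]=5
Reversed output: wwwuw$

Answer: wwwuw$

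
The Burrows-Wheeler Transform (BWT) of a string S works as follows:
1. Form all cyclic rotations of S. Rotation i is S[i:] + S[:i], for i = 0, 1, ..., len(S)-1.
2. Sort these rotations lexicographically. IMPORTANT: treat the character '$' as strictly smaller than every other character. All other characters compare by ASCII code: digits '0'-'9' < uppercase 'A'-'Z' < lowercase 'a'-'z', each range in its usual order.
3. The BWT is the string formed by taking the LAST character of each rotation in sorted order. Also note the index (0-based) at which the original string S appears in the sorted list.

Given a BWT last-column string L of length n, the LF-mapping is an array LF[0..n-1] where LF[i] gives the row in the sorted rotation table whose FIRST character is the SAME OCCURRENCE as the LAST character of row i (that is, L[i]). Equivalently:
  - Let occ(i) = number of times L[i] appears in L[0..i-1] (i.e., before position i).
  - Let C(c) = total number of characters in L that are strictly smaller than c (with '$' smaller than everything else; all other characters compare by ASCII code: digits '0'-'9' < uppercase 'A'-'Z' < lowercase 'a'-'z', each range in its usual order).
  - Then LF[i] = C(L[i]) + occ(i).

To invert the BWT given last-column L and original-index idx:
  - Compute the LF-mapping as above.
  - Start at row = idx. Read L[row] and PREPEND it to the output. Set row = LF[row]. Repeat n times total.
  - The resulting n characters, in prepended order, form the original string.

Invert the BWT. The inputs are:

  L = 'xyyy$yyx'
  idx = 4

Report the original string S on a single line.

Answer: yxyyyyx$

Derivation:
LF mapping: 1 3 4 5 0 6 7 2
Walk LF starting at row 4, prepending L[row]:
  step 1: row=4, L[4]='$', prepend. Next row=LF[4]=0
  step 2: row=0, L[0]='x', prepend. Next row=LF[0]=1
  step 3: row=1, L[1]='y', prepend. Next row=LF[1]=3
  step 4: row=3, L[3]='y', prepend. Next row=LF[3]=5
  step 5: row=5, L[5]='y', prepend. Next row=LF[5]=6
  step 6: row=6, L[6]='y', prepend. Next row=LF[6]=7
  step 7: row=7, L[7]='x', prepend. Next row=LF[7]=2
  step 8: row=2, L[2]='y', prepend. Next row=LF[2]=4
Reversed output: yxyyyyx$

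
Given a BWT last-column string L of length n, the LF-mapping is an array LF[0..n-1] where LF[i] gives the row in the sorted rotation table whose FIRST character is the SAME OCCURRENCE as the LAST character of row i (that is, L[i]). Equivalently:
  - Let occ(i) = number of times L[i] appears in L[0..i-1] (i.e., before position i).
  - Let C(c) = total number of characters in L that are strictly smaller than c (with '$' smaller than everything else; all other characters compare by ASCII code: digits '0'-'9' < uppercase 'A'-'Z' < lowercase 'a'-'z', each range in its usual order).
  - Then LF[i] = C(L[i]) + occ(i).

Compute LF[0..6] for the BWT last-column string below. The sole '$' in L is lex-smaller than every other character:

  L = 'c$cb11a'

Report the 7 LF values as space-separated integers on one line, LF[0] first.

Answer: 5 0 6 4 1 2 3

Derivation:
Char counts: '$':1, '1':2, 'a':1, 'b':1, 'c':2
C (first-col start): C('$')=0, C('1')=1, C('a')=3, C('b')=4, C('c')=5
L[0]='c': occ=0, LF[0]=C('c')+0=5+0=5
L[1]='$': occ=0, LF[1]=C('$')+0=0+0=0
L[2]='c': occ=1, LF[2]=C('c')+1=5+1=6
L[3]='b': occ=0, LF[3]=C('b')+0=4+0=4
L[4]='1': occ=0, LF[4]=C('1')+0=1+0=1
L[5]='1': occ=1, LF[5]=C('1')+1=1+1=2
L[6]='a': occ=0, LF[6]=C('a')+0=3+0=3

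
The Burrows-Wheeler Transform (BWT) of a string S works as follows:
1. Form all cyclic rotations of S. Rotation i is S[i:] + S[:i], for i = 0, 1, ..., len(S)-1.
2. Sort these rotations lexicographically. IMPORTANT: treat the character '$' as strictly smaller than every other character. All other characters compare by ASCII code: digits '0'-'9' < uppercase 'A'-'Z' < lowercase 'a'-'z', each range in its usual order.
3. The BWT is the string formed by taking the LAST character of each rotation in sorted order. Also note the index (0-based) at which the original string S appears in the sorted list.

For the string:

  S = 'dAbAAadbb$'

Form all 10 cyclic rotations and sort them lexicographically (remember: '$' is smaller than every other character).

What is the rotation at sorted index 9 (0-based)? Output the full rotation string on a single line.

Answer: dbb$dAbAAa

Derivation:
All 10 rotations (rotation i = S[i:]+S[:i]):
  rot[0] = dAbAAadbb$
  rot[1] = AbAAadbb$d
  rot[2] = bAAadbb$dA
  rot[3] = AAadbb$dAb
  rot[4] = Aadbb$dAbA
  rot[5] = adbb$dAbAA
  rot[6] = dbb$dAbAAa
  rot[7] = bb$dAbAAad
  rot[8] = b$dAbAAadb
  rot[9] = $dAbAAadbb
Sorted (with $ < everything):
  sorted[0] = $dAbAAadbb
  sorted[1] = AAadbb$dAb
  sorted[2] = Aadbb$dAbA
  sorted[3] = AbAAadbb$d
  sorted[4] = adbb$dAbAA
  sorted[5] = b$dAbAAadb
  sorted[6] = bAAadbb$dA
  sorted[7] = bb$dAbAAad
  sorted[8] = dAbAAadbb$
  sorted[9] = dbb$dAbAAa
sorted[9] = dbb$dAbAAa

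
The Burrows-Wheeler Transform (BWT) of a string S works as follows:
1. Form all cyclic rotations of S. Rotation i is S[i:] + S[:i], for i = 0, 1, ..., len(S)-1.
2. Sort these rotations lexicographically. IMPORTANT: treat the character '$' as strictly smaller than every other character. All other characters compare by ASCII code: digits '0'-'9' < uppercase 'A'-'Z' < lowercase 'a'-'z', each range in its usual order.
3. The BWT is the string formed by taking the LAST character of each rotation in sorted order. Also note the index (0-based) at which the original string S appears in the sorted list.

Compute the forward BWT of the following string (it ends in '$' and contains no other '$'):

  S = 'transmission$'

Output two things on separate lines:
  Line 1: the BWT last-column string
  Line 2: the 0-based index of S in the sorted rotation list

All 13 rotations (rotation i = S[i:]+S[:i]):
  rot[0] = transmission$
  rot[1] = ransmission$t
  rot[2] = ansmission$tr
  rot[3] = nsmission$tra
  rot[4] = smission$tran
  rot[5] = mission$trans
  rot[6] = ission$transm
  rot[7] = ssion$transmi
  rot[8] = sion$transmis
  rot[9] = ion$transmiss
  rot[10] = on$transmissi
  rot[11] = n$transmissio
  rot[12] = $transmission
Sorted (with $ < everything):
  sorted[0] = $transmission  (last char: 'n')
  sorted[1] = ansmission$tr  (last char: 'r')
  sorted[2] = ion$transmiss  (last char: 's')
  sorted[3] = ission$transm  (last char: 'm')
  sorted[4] = mission$trans  (last char: 's')
  sorted[5] = n$transmissio  (last char: 'o')
  sorted[6] = nsmission$tra  (last char: 'a')
  sorted[7] = on$transmissi  (last char: 'i')
  sorted[8] = ransmission$t  (last char: 't')
  sorted[9] = sion$transmis  (last char: 's')
  sorted[10] = smission$tran  (last char: 'n')
  sorted[11] = ssion$transmi  (last char: 'i')
  sorted[12] = transmission$  (last char: '$')
Last column: nrsmsoaitsni$
Original string S is at sorted index 12

Answer: nrsmsoaitsni$
12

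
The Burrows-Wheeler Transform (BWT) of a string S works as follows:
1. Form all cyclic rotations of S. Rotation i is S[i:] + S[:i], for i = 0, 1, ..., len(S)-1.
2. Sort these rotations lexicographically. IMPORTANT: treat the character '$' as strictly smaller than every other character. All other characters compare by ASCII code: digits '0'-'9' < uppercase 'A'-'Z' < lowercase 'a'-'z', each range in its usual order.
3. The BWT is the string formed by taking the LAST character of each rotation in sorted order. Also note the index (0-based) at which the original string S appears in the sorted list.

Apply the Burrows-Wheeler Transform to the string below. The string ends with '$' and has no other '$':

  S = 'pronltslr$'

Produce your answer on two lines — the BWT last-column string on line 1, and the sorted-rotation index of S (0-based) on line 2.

Answer: rsnor$lptl
5

Derivation:
All 10 rotations (rotation i = S[i:]+S[:i]):
  rot[0] = pronltslr$
  rot[1] = ronltslr$p
  rot[2] = onltslr$pr
  rot[3] = nltslr$pro
  rot[4] = ltslr$pron
  rot[5] = tslr$pronl
  rot[6] = slr$pronlt
  rot[7] = lr$pronlts
  rot[8] = r$pronltsl
  rot[9] = $pronltslr
Sorted (with $ < everything):
  sorted[0] = $pronltslr  (last char: 'r')
  sorted[1] = lr$pronlts  (last char: 's')
  sorted[2] = ltslr$pron  (last char: 'n')
  sorted[3] = nltslr$pro  (last char: 'o')
  sorted[4] = onltslr$pr  (last char: 'r')
  sorted[5] = pronltslr$  (last char: '$')
  sorted[6] = r$pronltsl  (last char: 'l')
  sorted[7] = ronltslr$p  (last char: 'p')
  sorted[8] = slr$pronlt  (last char: 't')
  sorted[9] = tslr$pronl  (last char: 'l')
Last column: rsnor$lptl
Original string S is at sorted index 5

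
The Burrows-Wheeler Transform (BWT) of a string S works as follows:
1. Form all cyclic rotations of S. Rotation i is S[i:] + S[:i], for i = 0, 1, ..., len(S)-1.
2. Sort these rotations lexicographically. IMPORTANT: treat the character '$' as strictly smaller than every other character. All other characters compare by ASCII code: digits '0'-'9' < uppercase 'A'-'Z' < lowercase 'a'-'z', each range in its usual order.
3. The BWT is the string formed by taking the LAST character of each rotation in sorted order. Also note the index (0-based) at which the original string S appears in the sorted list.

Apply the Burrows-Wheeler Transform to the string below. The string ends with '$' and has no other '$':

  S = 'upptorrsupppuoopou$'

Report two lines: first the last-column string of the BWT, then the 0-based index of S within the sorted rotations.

All 19 rotations (rotation i = S[i:]+S[:i]):
  rot[0] = upptorrsupppuoopou$
  rot[1] = pptorrsupppuoopou$u
  rot[2] = ptorrsupppuoopou$up
  rot[3] = torrsupppuoopou$upp
  rot[4] = orrsupppuoopou$uppt
  rot[5] = rrsupppuoopou$uppto
  rot[6] = rsupppuoopou$upptor
  rot[7] = supppuoopou$upptorr
  rot[8] = upppuoopou$upptorrs
  rot[9] = pppuoopou$upptorrsu
  rot[10] = ppuoopou$upptorrsup
  rot[11] = puoopou$upptorrsupp
  rot[12] = uoopou$upptorrsuppp
  rot[13] = oopou$upptorrsupppu
  rot[14] = opou$upptorrsupppuo
  rot[15] = pou$upptorrsupppuoo
  rot[16] = ou$upptorrsupppuoop
  rot[17] = u$upptorrsupppuoopo
  rot[18] = $upptorrsupppuoopou
Sorted (with $ < everything):
  sorted[0] = $upptorrsupppuoopou  (last char: 'u')
  sorted[1] = oopou$upptorrsupppu  (last char: 'u')
  sorted[2] = opou$upptorrsupppuo  (last char: 'o')
  sorted[3] = orrsupppuoopou$uppt  (last char: 't')
  sorted[4] = ou$upptorrsupppuoop  (last char: 'p')
  sorted[5] = pou$upptorrsupppuoo  (last char: 'o')
  sorted[6] = pppuoopou$upptorrsu  (last char: 'u')
  sorted[7] = pptorrsupppuoopou$u  (last char: 'u')
  sorted[8] = ppuoopou$upptorrsup  (last char: 'p')
  sorted[9] = ptorrsupppuoopou$up  (last char: 'p')
  sorted[10] = puoopou$upptorrsupp  (last char: 'p')
  sorted[11] = rrsupppuoopou$uppto  (last char: 'o')
  sorted[12] = rsupppuoopou$upptor  (last char: 'r')
  sorted[13] = supppuoopou$upptorr  (last char: 'r')
  sorted[14] = torrsupppuoopou$upp  (last char: 'p')
  sorted[15] = u$upptorrsupppuoopo  (last char: 'o')
  sorted[16] = uoopou$upptorrsuppp  (last char: 'p')
  sorted[17] = upppuoopou$upptorrs  (last char: 's')
  sorted[18] = upptorrsupppuoopou$  (last char: '$')
Last column: uuotpouuppporrpops$
Original string S is at sorted index 18

Answer: uuotpouuppporrpops$
18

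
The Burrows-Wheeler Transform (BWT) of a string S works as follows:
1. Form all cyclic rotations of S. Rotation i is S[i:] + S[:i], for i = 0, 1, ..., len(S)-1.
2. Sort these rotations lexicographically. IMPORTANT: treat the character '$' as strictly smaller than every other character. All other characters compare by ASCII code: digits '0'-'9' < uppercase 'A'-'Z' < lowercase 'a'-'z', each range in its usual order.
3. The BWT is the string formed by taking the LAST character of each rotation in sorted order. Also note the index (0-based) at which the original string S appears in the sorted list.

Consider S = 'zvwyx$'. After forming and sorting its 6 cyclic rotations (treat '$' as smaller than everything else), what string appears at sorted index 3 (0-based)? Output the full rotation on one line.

Answer: x$zvwy

Derivation:
All 6 rotations (rotation i = S[i:]+S[:i]):
  rot[0] = zvwyx$
  rot[1] = vwyx$z
  rot[2] = wyx$zv
  rot[3] = yx$zvw
  rot[4] = x$zvwy
  rot[5] = $zvwyx
Sorted (with $ < everything):
  sorted[0] = $zvwyx
  sorted[1] = vwyx$z
  sorted[2] = wyx$zv
  sorted[3] = x$zvwy
  sorted[4] = yx$zvw
  sorted[5] = zvwyx$
sorted[3] = x$zvwy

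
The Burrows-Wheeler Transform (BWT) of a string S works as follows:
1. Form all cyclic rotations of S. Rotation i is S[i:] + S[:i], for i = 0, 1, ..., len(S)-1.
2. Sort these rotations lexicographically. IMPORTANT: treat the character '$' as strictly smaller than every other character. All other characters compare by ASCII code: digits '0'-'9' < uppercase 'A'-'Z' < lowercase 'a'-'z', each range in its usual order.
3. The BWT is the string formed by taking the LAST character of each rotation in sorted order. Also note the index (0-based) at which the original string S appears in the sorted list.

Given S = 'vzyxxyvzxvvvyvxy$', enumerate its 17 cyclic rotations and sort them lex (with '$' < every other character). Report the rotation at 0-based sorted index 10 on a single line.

Answer: xyvzxvvvyvxy$vzyx

Derivation:
All 17 rotations (rotation i = S[i:]+S[:i]):
  rot[0] = vzyxxyvzxvvvyvxy$
  rot[1] = zyxxyvzxvvvyvxy$v
  rot[2] = yxxyvzxvvvyvxy$vz
  rot[3] = xxyvzxvvvyvxy$vzy
  rot[4] = xyvzxvvvyvxy$vzyx
  rot[5] = yvzxvvvyvxy$vzyxx
  rot[6] = vzxvvvyvxy$vzyxxy
  rot[7] = zxvvvyvxy$vzyxxyv
  rot[8] = xvvvyvxy$vzyxxyvz
  rot[9] = vvvyvxy$vzyxxyvzx
  rot[10] = vvyvxy$vzyxxyvzxv
  rot[11] = vyvxy$vzyxxyvzxvv
  rot[12] = yvxy$vzyxxyvzxvvv
  rot[13] = vxy$vzyxxyvzxvvvy
  rot[14] = xy$vzyxxyvzxvvvyv
  rot[15] = y$vzyxxyvzxvvvyvx
  rot[16] = $vzyxxyvzxvvvyvxy
Sorted (with $ < everything):
  sorted[0] = $vzyxxyvzxvvvyvxy
  sorted[1] = vvvyvxy$vzyxxyvzx
  sorted[2] = vvyvxy$vzyxxyvzxv
  sorted[3] = vxy$vzyxxyvzxvvvy
  sorted[4] = vyvxy$vzyxxyvzxvv
  sorted[5] = vzxvvvyvxy$vzyxxy
  sorted[6] = vzyxxyvzxvvvyvxy$
  sorted[7] = xvvvyvxy$vzyxxyvz
  sorted[8] = xxyvzxvvvyvxy$vzy
  sorted[9] = xy$vzyxxyvzxvvvyv
  sorted[10] = xyvzxvvvyvxy$vzyx
  sorted[11] = y$vzyxxyvzxvvvyvx
  sorted[12] = yvxy$vzyxxyvzxvvv
  sorted[13] = yvzxvvvyvxy$vzyxx
  sorted[14] = yxxyvzxvvvyvxy$vz
  sorted[15] = zxvvvyvxy$vzyxxyv
  sorted[16] = zyxxyvzxvvvyvxy$v
sorted[10] = xyvzxvvvyvxy$vzyx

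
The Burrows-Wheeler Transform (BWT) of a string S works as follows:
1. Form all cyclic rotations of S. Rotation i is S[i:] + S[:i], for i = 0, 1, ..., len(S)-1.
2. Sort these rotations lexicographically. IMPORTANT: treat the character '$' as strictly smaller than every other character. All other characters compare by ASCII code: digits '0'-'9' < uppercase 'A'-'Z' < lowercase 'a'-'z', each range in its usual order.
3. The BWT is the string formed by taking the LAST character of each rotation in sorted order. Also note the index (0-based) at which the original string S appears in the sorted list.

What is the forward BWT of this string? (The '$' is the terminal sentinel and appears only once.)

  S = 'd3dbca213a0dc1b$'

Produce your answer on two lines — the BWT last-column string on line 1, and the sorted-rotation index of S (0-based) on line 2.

All 16 rotations (rotation i = S[i:]+S[:i]):
  rot[0] = d3dbca213a0dc1b$
  rot[1] = 3dbca213a0dc1b$d
  rot[2] = dbca213a0dc1b$d3
  rot[3] = bca213a0dc1b$d3d
  rot[4] = ca213a0dc1b$d3db
  rot[5] = a213a0dc1b$d3dbc
  rot[6] = 213a0dc1b$d3dbca
  rot[7] = 13a0dc1b$d3dbca2
  rot[8] = 3a0dc1b$d3dbca21
  rot[9] = a0dc1b$d3dbca213
  rot[10] = 0dc1b$d3dbca213a
  rot[11] = dc1b$d3dbca213a0
  rot[12] = c1b$d3dbca213a0d
  rot[13] = 1b$d3dbca213a0dc
  rot[14] = b$d3dbca213a0dc1
  rot[15] = $d3dbca213a0dc1b
Sorted (with $ < everything):
  sorted[0] = $d3dbca213a0dc1b  (last char: 'b')
  sorted[1] = 0dc1b$d3dbca213a  (last char: 'a')
  sorted[2] = 13a0dc1b$d3dbca2  (last char: '2')
  sorted[3] = 1b$d3dbca213a0dc  (last char: 'c')
  sorted[4] = 213a0dc1b$d3dbca  (last char: 'a')
  sorted[5] = 3a0dc1b$d3dbca21  (last char: '1')
  sorted[6] = 3dbca213a0dc1b$d  (last char: 'd')
  sorted[7] = a0dc1b$d3dbca213  (last char: '3')
  sorted[8] = a213a0dc1b$d3dbc  (last char: 'c')
  sorted[9] = b$d3dbca213a0dc1  (last char: '1')
  sorted[10] = bca213a0dc1b$d3d  (last char: 'd')
  sorted[11] = c1b$d3dbca213a0d  (last char: 'd')
  sorted[12] = ca213a0dc1b$d3db  (last char: 'b')
  sorted[13] = d3dbca213a0dc1b$  (last char: '$')
  sorted[14] = dbca213a0dc1b$d3  (last char: '3')
  sorted[15] = dc1b$d3dbca213a0  (last char: '0')
Last column: ba2ca1d3c1ddb$30
Original string S is at sorted index 13

Answer: ba2ca1d3c1ddb$30
13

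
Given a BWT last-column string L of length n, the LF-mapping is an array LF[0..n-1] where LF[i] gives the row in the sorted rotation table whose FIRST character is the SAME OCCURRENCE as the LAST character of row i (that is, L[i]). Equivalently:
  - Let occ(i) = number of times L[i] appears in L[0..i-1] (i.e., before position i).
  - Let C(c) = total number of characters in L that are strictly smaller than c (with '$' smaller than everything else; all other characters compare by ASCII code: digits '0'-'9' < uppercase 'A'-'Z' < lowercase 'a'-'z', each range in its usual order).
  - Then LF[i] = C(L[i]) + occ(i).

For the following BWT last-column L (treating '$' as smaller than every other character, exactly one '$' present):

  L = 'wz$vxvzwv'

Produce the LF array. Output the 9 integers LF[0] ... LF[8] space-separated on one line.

Char counts: '$':1, 'v':3, 'w':2, 'x':1, 'z':2
C (first-col start): C('$')=0, C('v')=1, C('w')=4, C('x')=6, C('z')=7
L[0]='w': occ=0, LF[0]=C('w')+0=4+0=4
L[1]='z': occ=0, LF[1]=C('z')+0=7+0=7
L[2]='$': occ=0, LF[2]=C('$')+0=0+0=0
L[3]='v': occ=0, LF[3]=C('v')+0=1+0=1
L[4]='x': occ=0, LF[4]=C('x')+0=6+0=6
L[5]='v': occ=1, LF[5]=C('v')+1=1+1=2
L[6]='z': occ=1, LF[6]=C('z')+1=7+1=8
L[7]='w': occ=1, LF[7]=C('w')+1=4+1=5
L[8]='v': occ=2, LF[8]=C('v')+2=1+2=3

Answer: 4 7 0 1 6 2 8 5 3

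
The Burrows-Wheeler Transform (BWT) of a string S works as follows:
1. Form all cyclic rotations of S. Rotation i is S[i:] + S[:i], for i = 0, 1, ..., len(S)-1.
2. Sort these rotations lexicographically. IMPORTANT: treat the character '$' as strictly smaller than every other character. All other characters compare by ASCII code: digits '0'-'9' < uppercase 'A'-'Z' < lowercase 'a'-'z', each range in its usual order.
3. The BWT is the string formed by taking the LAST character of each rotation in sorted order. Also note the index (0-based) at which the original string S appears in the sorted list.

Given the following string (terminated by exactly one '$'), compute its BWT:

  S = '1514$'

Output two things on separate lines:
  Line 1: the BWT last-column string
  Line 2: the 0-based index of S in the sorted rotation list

All 5 rotations (rotation i = S[i:]+S[:i]):
  rot[0] = 1514$
  rot[1] = 514$1
  rot[2] = 14$15
  rot[3] = 4$151
  rot[4] = $1514
Sorted (with $ < everything):
  sorted[0] = $1514  (last char: '4')
  sorted[1] = 14$15  (last char: '5')
  sorted[2] = 1514$  (last char: '$')
  sorted[3] = 4$151  (last char: '1')
  sorted[4] = 514$1  (last char: '1')
Last column: 45$11
Original string S is at sorted index 2

Answer: 45$11
2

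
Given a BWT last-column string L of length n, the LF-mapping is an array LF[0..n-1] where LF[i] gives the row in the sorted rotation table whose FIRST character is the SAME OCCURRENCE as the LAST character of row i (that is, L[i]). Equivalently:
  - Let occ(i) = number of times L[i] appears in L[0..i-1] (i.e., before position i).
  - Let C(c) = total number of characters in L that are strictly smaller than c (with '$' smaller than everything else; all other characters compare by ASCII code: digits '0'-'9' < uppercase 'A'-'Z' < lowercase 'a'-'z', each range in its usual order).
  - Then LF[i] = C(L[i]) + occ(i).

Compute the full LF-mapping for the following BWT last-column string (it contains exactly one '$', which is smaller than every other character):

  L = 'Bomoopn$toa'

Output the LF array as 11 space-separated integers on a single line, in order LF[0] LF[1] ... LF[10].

Answer: 1 5 3 6 7 9 4 0 10 8 2

Derivation:
Char counts: '$':1, 'B':1, 'a':1, 'm':1, 'n':1, 'o':4, 'p':1, 't':1
C (first-col start): C('$')=0, C('B')=1, C('a')=2, C('m')=3, C('n')=4, C('o')=5, C('p')=9, C('t')=10
L[0]='B': occ=0, LF[0]=C('B')+0=1+0=1
L[1]='o': occ=0, LF[1]=C('o')+0=5+0=5
L[2]='m': occ=0, LF[2]=C('m')+0=3+0=3
L[3]='o': occ=1, LF[3]=C('o')+1=5+1=6
L[4]='o': occ=2, LF[4]=C('o')+2=5+2=7
L[5]='p': occ=0, LF[5]=C('p')+0=9+0=9
L[6]='n': occ=0, LF[6]=C('n')+0=4+0=4
L[7]='$': occ=0, LF[7]=C('$')+0=0+0=0
L[8]='t': occ=0, LF[8]=C('t')+0=10+0=10
L[9]='o': occ=3, LF[9]=C('o')+3=5+3=8
L[10]='a': occ=0, LF[10]=C('a')+0=2+0=2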